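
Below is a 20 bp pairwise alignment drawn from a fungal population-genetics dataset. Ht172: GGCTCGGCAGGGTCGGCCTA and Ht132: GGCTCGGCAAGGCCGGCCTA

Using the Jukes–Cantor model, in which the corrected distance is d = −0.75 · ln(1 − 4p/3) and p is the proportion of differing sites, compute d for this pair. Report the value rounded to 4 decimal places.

The sequences differ at positions 10 (G/A), 13 (T/C).
p = 2/20 = 0.100000.
d = −0.75 · ln(1 − (4/3)·0.100000) = −0.75 · ln(0.866667) = −0.75 · (-0.143100) = 0.1073.

0.1073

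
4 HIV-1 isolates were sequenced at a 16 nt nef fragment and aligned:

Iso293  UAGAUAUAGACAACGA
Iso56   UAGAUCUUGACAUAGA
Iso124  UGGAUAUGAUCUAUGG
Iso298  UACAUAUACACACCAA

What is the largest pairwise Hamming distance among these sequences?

Pairwise Hamming distances:
  Iso293 vs Iso56: 4
  Iso293 vs Iso124: 7
  Iso293 vs Iso298: 4
  Iso56 vs Iso124: 9
  Iso56 vs Iso298: 7
  Iso124 vs Iso298: 10
The largest is 10, between Iso124 and Iso298.

10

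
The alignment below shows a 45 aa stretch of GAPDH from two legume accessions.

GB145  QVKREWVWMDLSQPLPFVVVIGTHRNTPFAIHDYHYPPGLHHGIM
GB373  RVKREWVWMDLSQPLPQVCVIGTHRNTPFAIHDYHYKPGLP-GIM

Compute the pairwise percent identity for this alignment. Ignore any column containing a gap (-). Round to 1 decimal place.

88.6%

Excluding the 1 gap column leaves 44 comparable sites.
The sequences differ at positions 1 (Q/R), 17 (F/Q), 19 (V/C), 37 (P/K), 41 (H/P).
39 of the 44 comparable sites match, so the percent identity is 39/44 × 100 = 88.6%.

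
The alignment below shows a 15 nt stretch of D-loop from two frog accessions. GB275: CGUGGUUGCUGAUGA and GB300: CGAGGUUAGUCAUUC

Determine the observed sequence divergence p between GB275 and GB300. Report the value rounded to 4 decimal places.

0.4000

Differing sites — 3:U/A; 8:G/A; 9:C/G; 11:G/C; 14:G/U; 15:A/C.
There are 6 differences over 15 sites, so p = 6/15 = 0.4000.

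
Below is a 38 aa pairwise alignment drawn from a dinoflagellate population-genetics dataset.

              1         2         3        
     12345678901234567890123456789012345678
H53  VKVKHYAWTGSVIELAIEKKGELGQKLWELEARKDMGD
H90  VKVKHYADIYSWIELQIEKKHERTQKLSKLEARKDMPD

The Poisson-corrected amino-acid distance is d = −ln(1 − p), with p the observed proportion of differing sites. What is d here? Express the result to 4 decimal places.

Differing sites — 8:W/D; 9:T/I; 10:G/Y; 12:V/W; 16:A/Q; 21:G/H; 23:L/R; 24:G/T; 28:W/S; 29:E/K; 37:G/P.
p = 11/38 = 0.289474.
d = −ln(1 − 0.289474) = −ln(0.710526) = 0.3417.

0.3417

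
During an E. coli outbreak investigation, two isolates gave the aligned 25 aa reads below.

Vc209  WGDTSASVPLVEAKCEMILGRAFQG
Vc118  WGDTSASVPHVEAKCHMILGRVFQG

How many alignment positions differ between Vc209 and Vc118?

3

Mismatches occur at site 10 (L↔H), site 16 (E↔H), site 22 (A↔V).
That gives 3 mismatches out of 25 aligned sites, so the Hamming distance is 3.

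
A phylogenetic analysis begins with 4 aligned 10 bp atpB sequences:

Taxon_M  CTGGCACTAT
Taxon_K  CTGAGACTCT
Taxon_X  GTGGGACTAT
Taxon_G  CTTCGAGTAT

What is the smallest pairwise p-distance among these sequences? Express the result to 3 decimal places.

0.200

Pairwise Hamming distances:
  Taxon_M vs Taxon_K: 3
  Taxon_M vs Taxon_X: 2
  Taxon_M vs Taxon_G: 4
  Taxon_K vs Taxon_X: 3
  Taxon_K vs Taxon_G: 4
  Taxon_X vs Taxon_G: 4
The smallest is 2 mismatches, between Taxon_M and Taxon_X; p = 2/10 = 0.200.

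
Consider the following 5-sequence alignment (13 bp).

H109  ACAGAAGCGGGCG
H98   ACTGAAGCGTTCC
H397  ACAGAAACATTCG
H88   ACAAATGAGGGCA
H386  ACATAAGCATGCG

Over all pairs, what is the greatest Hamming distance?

8

Pairwise Hamming distances:
  H109 vs H98: 4
  H109 vs H397: 4
  H109 vs H88: 4
  H109 vs H386: 3
  H98 vs H397: 4
  H98 vs H88: 7
  H98 vs H386: 5
  H397 vs H88: 8
  H397 vs H386: 3
  H88 vs H386: 6
The largest is 8, between H397 and H88.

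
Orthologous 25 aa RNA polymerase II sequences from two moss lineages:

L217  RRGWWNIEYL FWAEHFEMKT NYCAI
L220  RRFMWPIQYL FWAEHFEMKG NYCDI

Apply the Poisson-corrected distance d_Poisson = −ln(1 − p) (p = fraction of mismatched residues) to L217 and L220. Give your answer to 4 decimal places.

The sequences differ at positions 3 (G/F), 4 (W/M), 6 (N/P), 8 (E/Q), 20 (T/G), 24 (A/D).
p = 6/25 = 0.240000.
d = −ln(1 − 0.240000) = −ln(0.760000) = 0.2744.

0.2744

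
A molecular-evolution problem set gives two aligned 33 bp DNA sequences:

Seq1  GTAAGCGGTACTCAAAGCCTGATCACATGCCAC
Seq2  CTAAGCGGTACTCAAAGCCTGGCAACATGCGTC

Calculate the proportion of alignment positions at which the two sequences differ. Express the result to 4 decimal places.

Mismatches occur at site 1 (G/C), site 22 (A/G), site 23 (T/C), site 24 (C/A), site 31 (C/G), site 32 (A/T).
There are 6 differences over 33 sites, so p = 6/33 = 0.1818.

0.1818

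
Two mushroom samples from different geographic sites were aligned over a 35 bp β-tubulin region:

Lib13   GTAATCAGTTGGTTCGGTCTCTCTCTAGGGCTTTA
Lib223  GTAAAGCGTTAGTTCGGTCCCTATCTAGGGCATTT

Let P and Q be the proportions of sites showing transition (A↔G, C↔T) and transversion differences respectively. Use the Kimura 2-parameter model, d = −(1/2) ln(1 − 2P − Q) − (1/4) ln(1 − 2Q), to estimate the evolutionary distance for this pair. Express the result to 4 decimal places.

The sequences differ at positions 5 (T/A, transversion), 6 (C/G, transversion), 7 (A/C, transversion), 11 (G/A, transition), 20 (T/C, transition), 23 (C/A, transversion), 32 (T/A, transversion), 35 (A/T, transversion).
Of the 8 differences, 2 transitions and 6 transversions over 35 sites: P = 2/35 = 0.057143, Q = 6/35 = 0.171429.
d = −0.5·ln(0.714285) − 0.25·ln(0.657142) = −0.5·(-0.336473) − 0.25·(-0.419855) = 0.2732.

0.2732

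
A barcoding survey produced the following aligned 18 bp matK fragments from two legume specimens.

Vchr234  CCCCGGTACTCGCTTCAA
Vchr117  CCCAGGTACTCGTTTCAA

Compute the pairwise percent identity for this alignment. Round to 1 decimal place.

88.9%

Differing sites — 4:C/A; 13:C/T.
16 of the 18 sites match, so the percent identity is 16/18 × 100 = 88.9%.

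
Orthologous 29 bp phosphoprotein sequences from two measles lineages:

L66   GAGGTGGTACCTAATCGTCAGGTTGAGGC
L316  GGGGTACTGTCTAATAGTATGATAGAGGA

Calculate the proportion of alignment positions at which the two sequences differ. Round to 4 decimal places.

0.3793

The sequences differ at positions 2 (A/G), 6 (G/A), 7 (G/C), 9 (A/G), 10 (C/T), 16 (C/A), 19 (C/A), 20 (A/T), 22 (G/A), 24 (T/A), 29 (C/A).
There are 11 differences over 29 sites, so p = 11/29 = 0.3793.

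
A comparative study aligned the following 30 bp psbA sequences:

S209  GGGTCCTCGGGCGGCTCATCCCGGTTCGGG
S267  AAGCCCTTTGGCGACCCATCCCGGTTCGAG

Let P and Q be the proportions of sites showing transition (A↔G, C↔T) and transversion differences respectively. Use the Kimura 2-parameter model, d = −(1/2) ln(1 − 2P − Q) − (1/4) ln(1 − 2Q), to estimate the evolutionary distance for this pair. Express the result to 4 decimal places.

Differing sites — 1:G/A (Ti); 2:G/A (Ti); 4:T/C (Ti); 8:C/T (Ti); 9:G/T (Tv); 14:G/A (Ti); 16:T/C (Ti); 29:G/A (Ti).
Of the 8 differences, 7 transitions and 1 transversion over 30 sites: P = 7/30 = 0.233333, Q = 1/30 = 0.033333.
d = −0.5·ln(0.500001) − 0.25·ln(0.933334) = −0.5·(-0.693145) − 0.25·(-0.068992) = 0.3638.

0.3638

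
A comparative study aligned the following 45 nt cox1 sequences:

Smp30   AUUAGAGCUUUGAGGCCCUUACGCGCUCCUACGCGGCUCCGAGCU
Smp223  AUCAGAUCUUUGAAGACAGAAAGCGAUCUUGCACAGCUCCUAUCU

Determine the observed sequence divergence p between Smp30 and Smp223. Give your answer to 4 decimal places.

0.3333

Differing sites — 3:U/C; 7:G/U; 14:G/A; 16:C/A; 18:C/A; 19:U/G; 20:U/A; 22:C/A; 26:C/A; 29:C/U; 31:A/G; 33:G/A; 35:G/A; 41:G/U; 43:G/U.
There are 15 differences over 45 sites, so p = 15/45 = 0.3333.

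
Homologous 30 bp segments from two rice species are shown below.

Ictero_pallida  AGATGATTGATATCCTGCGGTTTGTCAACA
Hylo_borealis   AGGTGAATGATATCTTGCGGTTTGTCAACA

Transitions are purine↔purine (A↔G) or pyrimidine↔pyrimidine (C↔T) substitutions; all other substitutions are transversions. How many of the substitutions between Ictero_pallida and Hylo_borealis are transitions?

2

Differing sites — 3:A/G (Ti); 7:T/A (Tv); 15:C/T (Ti).
Of the 3 differences, 2 transitions and 1 transversion, so the answer is 2.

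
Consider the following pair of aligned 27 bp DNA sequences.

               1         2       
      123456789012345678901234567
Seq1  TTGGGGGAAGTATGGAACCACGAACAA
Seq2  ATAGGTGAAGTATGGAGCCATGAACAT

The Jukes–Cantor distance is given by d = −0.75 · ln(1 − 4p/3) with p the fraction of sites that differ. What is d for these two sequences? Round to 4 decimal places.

0.2635

Mismatches occur at site 1 (T→A), site 3 (G→A), site 6 (G→T), site 17 (A→G), site 21 (C→T), site 27 (A→T).
p = 6/27 = 0.222222.
d = −0.75 · ln(1 − (4/3)·0.222222) = −0.75 · ln(0.703704) = −0.75 · (-0.351397) = 0.2635.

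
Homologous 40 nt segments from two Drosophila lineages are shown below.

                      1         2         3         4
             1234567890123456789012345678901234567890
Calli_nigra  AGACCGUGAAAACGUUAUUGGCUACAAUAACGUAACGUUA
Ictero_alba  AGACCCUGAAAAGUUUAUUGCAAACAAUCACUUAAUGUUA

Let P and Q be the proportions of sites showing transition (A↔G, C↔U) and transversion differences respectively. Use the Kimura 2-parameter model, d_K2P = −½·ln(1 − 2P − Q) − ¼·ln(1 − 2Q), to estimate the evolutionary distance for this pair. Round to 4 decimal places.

0.2715

Differing sites — 6:G/C (Tv); 13:C/G (Tv); 14:G/U (Tv); 21:G/C (Tv); 22:C/A (Tv); 23:U/A (Tv); 29:A/C (Tv); 32:G/U (Tv); 36:C/U (Ti).
Of the 9 differences, 1 transition and 8 transversions over 40 sites: P = 1/40 = 0.025000, Q = 8/40 = 0.200000.
d = −0.5·ln(0.750000) − 0.25·ln(0.600000) = −0.5·(-0.287682) − 0.25·(-0.510826) = 0.2715.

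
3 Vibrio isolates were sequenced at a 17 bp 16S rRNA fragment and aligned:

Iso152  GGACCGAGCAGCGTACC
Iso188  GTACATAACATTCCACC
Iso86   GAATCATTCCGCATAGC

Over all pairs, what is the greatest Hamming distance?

Pairwise Hamming distances:
  Iso152 vs Iso188: 8
  Iso152 vs Iso86: 8
  Iso188 vs Iso86: 12
The largest is 12, between Iso188 and Iso86.

12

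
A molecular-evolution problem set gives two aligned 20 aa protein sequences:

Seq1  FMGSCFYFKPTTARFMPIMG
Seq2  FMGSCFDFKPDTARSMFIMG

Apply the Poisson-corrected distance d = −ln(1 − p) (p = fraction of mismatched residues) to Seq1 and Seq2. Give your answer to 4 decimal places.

Differing sites — 7:Y/D; 11:T/D; 15:F/S; 17:P/F.
p = 4/20 = 0.200000.
d = −ln(1 − 0.200000) = −ln(0.800000) = 0.2231.

0.2231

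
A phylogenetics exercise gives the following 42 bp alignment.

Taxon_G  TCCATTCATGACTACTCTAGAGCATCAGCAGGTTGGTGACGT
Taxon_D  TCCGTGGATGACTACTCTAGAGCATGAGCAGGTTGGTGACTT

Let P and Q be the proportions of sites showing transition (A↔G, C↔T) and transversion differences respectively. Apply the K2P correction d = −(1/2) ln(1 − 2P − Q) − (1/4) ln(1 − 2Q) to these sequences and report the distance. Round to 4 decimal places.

0.1299

The sequences differ at positions 4 (A/G, transition), 6 (T/G, transversion), 7 (C/G, transversion), 26 (C/G, transversion), 41 (G/T, transversion).
Of the 5 differences, 1 transition and 4 transversions over 42 sites: P = 1/42 = 0.023810, Q = 4/42 = 0.095238.
d = −0.5·ln(0.857142) − 0.25·ln(0.809524) = −0.5·(-0.154152) − 0.25·(-0.211309) = 0.1299.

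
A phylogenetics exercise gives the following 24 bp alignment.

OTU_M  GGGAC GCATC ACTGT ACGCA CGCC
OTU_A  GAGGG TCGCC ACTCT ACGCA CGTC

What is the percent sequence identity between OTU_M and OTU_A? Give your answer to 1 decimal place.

66.7%

The sequences differ at positions 2 (G/A), 4 (A/G), 5 (C/G), 6 (G/T), 8 (A/G), 9 (T/C), 14 (G/C), 23 (C/T).
16 of the 24 sites match, so the percent identity is 16/24 × 100 = 66.7%.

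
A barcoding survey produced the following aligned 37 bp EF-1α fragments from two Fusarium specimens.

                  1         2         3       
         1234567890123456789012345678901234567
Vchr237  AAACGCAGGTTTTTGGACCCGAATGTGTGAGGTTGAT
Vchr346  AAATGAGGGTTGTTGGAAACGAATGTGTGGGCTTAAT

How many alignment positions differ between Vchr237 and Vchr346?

Differing sites — 4:C/T; 6:C/A; 7:A/G; 12:T/G; 18:C/A; 19:C/A; 30:A/G; 32:G/C; 35:G/A.
That gives 9 mismatches out of 37 aligned sites, so the Hamming distance is 9.

9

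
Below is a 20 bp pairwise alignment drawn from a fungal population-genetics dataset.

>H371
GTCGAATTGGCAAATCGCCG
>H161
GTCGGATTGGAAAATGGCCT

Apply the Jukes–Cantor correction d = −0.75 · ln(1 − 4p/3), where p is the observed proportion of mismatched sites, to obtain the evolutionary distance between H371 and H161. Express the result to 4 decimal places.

0.2326

The sequences differ at positions 5 (A/G), 11 (C/A), 16 (C/G), 20 (G/T).
p = 4/20 = 0.200000.
d = −0.75 · ln(1 − (4/3)·0.200000) = −0.75 · ln(0.733333) = −0.75 · (-0.310155) = 0.2326.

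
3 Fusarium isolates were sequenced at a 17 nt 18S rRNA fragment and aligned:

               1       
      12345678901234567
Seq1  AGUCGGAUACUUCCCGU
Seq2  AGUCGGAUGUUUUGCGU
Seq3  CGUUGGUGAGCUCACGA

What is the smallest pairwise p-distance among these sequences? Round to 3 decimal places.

Pairwise Hamming distances:
  Seq1 vs Seq2: 4
  Seq1 vs Seq3: 8
  Seq2 vs Seq3: 10
The smallest is 4 mismatches, between Seq1 and Seq2; p = 4/17 = 0.235.

0.235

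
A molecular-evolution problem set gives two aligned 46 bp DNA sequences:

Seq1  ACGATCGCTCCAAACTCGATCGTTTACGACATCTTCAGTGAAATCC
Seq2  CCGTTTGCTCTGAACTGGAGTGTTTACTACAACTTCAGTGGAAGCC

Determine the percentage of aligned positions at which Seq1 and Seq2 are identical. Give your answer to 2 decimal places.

The sequences differ at positions 1 (A/C), 4 (A/T), 6 (C/T), 11 (C/T), 12 (A/G), 17 (C/G), 20 (T/G), 21 (C/T), 28 (G/T), 32 (T/A), 41 (A/G), 44 (T/G).
34 of the 46 sites match, so the percent identity is 34/46 × 100 = 73.91%.

73.91%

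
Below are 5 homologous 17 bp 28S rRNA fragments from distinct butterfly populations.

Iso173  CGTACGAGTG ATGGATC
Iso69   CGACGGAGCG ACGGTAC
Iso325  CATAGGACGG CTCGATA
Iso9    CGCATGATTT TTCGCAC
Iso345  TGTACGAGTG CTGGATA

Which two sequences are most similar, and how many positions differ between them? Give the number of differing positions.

Pairwise Hamming distances:
  Iso173 vs Iso69: 7
  Iso173 vs Iso325: 7
  Iso173 vs Iso9: 8
  Iso173 vs Iso345: 3
  Iso69 vs Iso325: 11
  Iso69 vs Iso9: 10
  Iso69 vs Iso345: 10
  Iso325 vs Iso9: 10
  Iso325 vs Iso345: 6
  Iso9 vs Iso345: 10
The smallest is 3, between Iso173 and Iso345.

3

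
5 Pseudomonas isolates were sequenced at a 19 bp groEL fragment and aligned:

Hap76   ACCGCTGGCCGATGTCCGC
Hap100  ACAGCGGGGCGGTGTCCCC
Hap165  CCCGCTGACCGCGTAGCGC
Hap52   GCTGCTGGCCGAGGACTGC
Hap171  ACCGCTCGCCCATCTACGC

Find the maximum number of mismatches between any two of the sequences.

11

Pairwise Hamming distances:
  Hap76 vs Hap100: 5
  Hap76 vs Hap165: 7
  Hap76 vs Hap52: 5
  Hap76 vs Hap171: 4
  Hap100 vs Hap165: 11
  Hap100 vs Hap52: 9
  Hap100 vs Hap171: 9
  Hap165 vs Hap52: 7
  Hap165 vs Hap171: 9
  Hap52 vs Hap171: 9
The largest is 11, between Hap100 and Hap165.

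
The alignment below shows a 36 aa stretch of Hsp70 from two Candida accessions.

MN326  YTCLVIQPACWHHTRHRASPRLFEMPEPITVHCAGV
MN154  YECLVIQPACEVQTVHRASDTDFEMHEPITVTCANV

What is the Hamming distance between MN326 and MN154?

11

Mismatches occur at site 2 (T↔E), site 11 (W↔E), site 12 (H↔V), site 13 (H↔Q), site 15 (R↔V), site 20 (P↔D), site 21 (R↔T), site 22 (L↔D), site 26 (P↔H), site 32 (H↔T), site 35 (G↔N).
That gives 11 mismatches out of 36 aligned sites, so the Hamming distance is 11.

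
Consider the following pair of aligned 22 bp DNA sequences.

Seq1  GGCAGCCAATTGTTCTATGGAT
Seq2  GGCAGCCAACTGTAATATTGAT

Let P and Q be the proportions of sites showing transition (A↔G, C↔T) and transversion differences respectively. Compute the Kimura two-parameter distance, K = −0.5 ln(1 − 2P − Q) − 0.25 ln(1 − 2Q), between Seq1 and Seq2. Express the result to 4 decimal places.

0.2085

Mismatches occur at site 10 (T→C, transition), site 14 (T→A, transversion), site 15 (C→A, transversion), site 19 (G→T, transversion).
Of the 4 differences, 1 transition and 3 transversions over 22 sites: P = 1/22 = 0.045455, Q = 3/22 = 0.136364.
d = −0.5·ln(0.772726) − 0.25·ln(0.727272) = −0.5·(-0.257831) − 0.25·(-0.318455) = 0.2085.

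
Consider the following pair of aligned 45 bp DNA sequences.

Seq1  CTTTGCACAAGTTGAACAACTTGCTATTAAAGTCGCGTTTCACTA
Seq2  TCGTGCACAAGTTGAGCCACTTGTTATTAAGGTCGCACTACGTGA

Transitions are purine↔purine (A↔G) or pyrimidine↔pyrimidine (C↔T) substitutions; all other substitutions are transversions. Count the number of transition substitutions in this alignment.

Differing sites — 1:C/T (Ti); 2:T/C (Ti); 3:T/G (Tv); 16:A/G (Ti); 18:A/C (Tv); 24:C/T (Ti); 31:A/G (Ti); 37:G/A (Ti); 38:T/C (Ti); 40:T/A (Tv); 42:A/G (Ti); 43:C/T (Ti); 44:T/G (Tv).
Of the 13 differences, 9 transitions and 4 transversions, so the answer is 9.

9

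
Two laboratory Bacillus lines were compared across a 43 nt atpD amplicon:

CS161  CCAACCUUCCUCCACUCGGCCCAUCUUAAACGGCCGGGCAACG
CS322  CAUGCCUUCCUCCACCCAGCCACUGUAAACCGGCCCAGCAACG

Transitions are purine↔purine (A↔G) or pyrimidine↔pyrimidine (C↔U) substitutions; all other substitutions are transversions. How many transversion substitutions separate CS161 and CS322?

8

Mismatches occur at site 2 (C→A, transversion), site 3 (A→U, transversion), site 4 (A→G, transition), site 16 (U→C, transition), site 18 (G→A, transition), site 22 (C→A, transversion), site 23 (A→C, transversion), site 25 (C→G, transversion), site 27 (U→A, transversion), site 30 (A→C, transversion), site 36 (G→C, transversion), site 37 (G→A, transition).
Of the 12 differences, 4 transitions and 8 transversions, so the answer is 8.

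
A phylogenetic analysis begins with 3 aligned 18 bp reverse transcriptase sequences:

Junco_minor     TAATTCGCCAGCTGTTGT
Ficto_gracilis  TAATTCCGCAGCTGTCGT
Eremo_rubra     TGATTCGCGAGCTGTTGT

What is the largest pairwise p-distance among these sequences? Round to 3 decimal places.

Pairwise Hamming distances:
  Junco_minor vs Ficto_gracilis: 3
  Junco_minor vs Eremo_rubra: 2
  Ficto_gracilis vs Eremo_rubra: 5
The largest is 5 mismatches, between Ficto_gracilis and Eremo_rubra; p = 5/18 = 0.278.

0.278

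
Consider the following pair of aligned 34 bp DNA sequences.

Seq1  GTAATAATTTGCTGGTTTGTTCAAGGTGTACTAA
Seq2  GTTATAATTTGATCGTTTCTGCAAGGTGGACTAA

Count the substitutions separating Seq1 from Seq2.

Mismatches occur at site 3 (A↔T), site 12 (C↔A), site 14 (G↔C), site 19 (G↔C), site 21 (T↔G), site 29 (T↔G).
That gives 6 mismatches out of 34 aligned sites, so the Hamming distance is 6.

6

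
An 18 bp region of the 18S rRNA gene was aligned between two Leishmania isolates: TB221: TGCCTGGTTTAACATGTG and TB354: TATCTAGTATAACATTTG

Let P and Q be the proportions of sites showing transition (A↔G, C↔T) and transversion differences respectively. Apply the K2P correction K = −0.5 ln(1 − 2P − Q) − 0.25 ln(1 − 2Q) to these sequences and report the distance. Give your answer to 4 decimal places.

0.3567

Differing sites — 2:G/A (Ti); 3:C/T (Ti); 6:G/A (Ti); 9:T/A (Tv); 16:G/T (Tv).
Of the 5 differences, 3 transitions and 2 transversions over 18 sites: P = 3/18 = 0.166667, Q = 2/18 = 0.111111.
d = −0.5·ln(0.555555) − 0.25·ln(0.777778) = −0.5·(-0.587788) − 0.25·(-0.251314) = 0.3567.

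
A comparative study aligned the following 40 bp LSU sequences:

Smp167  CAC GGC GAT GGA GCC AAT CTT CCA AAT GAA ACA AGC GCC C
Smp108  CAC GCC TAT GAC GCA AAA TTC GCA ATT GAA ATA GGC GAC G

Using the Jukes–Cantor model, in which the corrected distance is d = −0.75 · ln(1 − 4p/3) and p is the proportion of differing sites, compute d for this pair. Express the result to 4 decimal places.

Mismatches occur at site 5 (G/C), site 7 (G/T), site 11 (G/A), site 12 (A/C), site 15 (C/A), site 18 (T/A), site 19 (C/T), site 21 (T/C), site 22 (C/G), site 26 (A/T), site 32 (C/T), site 34 (A/G), site 38 (C/A), site 40 (C/G).
p = 14/40 = 0.350000.
d = −0.75 · ln(1 − (4/3)·0.350000) = −0.75 · ln(0.533333) = −0.75 · (-0.628609) = 0.4715.

0.4715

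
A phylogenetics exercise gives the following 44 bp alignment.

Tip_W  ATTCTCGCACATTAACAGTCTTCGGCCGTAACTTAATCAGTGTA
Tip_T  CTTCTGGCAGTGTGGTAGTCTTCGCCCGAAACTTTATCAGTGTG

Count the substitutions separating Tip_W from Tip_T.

12

The sequences differ at positions 1 (A/C), 6 (C/G), 10 (C/G), 11 (A/T), 12 (T/G), 14 (A/G), 15 (A/G), 16 (C/T), 25 (G/C), 29 (T/A), 35 (A/T), 44 (A/G).
That gives 12 mismatches out of 44 aligned sites, so the Hamming distance is 12.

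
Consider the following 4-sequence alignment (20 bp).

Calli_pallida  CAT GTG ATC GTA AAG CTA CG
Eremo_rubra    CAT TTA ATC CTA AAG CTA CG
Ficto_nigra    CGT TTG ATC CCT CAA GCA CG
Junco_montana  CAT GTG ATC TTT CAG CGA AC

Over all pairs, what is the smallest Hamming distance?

Pairwise Hamming distances:
  Calli_pallida vs Eremo_rubra: 3
  Calli_pallida vs Ficto_nigra: 9
  Calli_pallida vs Junco_montana: 6
  Eremo_rubra vs Ficto_nigra: 8
  Eremo_rubra vs Junco_montana: 8
  Ficto_nigra vs Junco_montana: 9
The smallest is 3, between Calli_pallida and Eremo_rubra.

3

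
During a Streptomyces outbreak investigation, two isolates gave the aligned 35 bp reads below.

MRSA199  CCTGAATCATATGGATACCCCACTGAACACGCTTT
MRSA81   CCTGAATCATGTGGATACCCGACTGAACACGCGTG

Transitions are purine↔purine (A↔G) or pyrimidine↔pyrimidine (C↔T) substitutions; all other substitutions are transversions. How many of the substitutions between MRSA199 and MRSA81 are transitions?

1

Differing sites — 11:A/G (Ti); 21:C/G (Tv); 33:T/G (Tv); 35:T/G (Tv).
Of the 4 differences, 1 transition and 3 transversions, so the answer is 1.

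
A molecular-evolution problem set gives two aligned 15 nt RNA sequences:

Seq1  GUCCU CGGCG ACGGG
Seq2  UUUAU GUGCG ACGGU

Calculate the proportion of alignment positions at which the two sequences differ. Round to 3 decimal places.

0.400

The sequences differ at positions 1 (G/U), 3 (C/U), 4 (C/A), 6 (C/G), 7 (G/U), 15 (G/U).
There are 6 differences over 15 sites, so p = 6/15 = 0.400.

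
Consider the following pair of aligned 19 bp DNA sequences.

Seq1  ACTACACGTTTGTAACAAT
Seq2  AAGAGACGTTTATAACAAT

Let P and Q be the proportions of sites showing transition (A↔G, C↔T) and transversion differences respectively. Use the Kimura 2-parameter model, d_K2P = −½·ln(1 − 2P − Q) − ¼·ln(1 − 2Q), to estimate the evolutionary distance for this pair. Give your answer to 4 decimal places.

0.2476

Differing sites — 2:C/A (Tv); 3:T/G (Tv); 5:C/G (Tv); 12:G/A (Ti).
Of the 4 differences, 1 transition and 3 transversions over 19 sites: P = 1/19 = 0.052632, Q = 3/19 = 0.157895.
d = −0.5·ln(0.736841) − 0.25·ln(0.684210) = −0.5·(-0.305383) − 0.25·(-0.379490) = 0.2476.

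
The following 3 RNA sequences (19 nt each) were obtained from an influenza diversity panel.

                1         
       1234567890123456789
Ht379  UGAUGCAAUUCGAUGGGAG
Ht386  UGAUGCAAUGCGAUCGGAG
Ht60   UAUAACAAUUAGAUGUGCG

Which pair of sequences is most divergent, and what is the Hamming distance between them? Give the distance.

9

Pairwise Hamming distances:
  Ht379 vs Ht386: 2
  Ht379 vs Ht60: 7
  Ht386 vs Ht60: 9
The largest is 9, between Ht386 and Ht60.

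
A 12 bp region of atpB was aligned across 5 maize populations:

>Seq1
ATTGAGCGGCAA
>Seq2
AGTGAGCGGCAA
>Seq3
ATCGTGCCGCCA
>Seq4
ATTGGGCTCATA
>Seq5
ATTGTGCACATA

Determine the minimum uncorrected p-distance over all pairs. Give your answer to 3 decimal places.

0.083

Pairwise Hamming distances:
  Seq1 vs Seq2: 1
  Seq1 vs Seq3: 4
  Seq1 vs Seq4: 5
  Seq1 vs Seq5: 5
  Seq2 vs Seq3: 5
  Seq2 vs Seq4: 6
  Seq2 vs Seq5: 6
  Seq3 vs Seq4: 6
  Seq3 vs Seq5: 5
  Seq4 vs Seq5: 2
The smallest is 1 mismatch, between Seq1 and Seq2; p = 1/12 = 0.083.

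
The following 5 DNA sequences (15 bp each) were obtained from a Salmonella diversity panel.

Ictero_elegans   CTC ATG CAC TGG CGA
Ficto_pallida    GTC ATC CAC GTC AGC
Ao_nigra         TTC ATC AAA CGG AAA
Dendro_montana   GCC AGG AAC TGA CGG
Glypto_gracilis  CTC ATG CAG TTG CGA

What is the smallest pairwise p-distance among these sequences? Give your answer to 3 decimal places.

0.133

Pairwise Hamming distances:
  Ictero_elegans vs Ficto_pallida: 7
  Ictero_elegans vs Ao_nigra: 7
  Ictero_elegans vs Dendro_montana: 6
  Ictero_elegans vs Glypto_gracilis: 2
  Ficto_pallida vs Ao_nigra: 8
  Ficto_pallida vs Dendro_montana: 9
  Ficto_pallida vs Glypto_gracilis: 7
  Ao_nigra vs Dendro_montana: 10
  Ao_nigra vs Glypto_gracilis: 8
  Dendro_montana vs Glypto_gracilis: 8
The smallest is 2 mismatches, between Ictero_elegans and Glypto_gracilis; p = 2/15 = 0.133.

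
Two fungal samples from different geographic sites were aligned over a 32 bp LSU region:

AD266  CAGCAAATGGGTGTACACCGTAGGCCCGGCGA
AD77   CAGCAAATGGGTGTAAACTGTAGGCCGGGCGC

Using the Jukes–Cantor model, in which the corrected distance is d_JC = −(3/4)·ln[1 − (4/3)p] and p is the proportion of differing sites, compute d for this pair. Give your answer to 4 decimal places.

The sequences differ at positions 16 (C/A), 19 (C/T), 27 (C/G), 32 (A/C).
p = 4/32 = 0.125000.
d = −0.75 · ln(1 − (4/3)·0.125000) = −0.75 · ln(0.833333) = −0.75 · (-0.182322) = 0.1367.

0.1367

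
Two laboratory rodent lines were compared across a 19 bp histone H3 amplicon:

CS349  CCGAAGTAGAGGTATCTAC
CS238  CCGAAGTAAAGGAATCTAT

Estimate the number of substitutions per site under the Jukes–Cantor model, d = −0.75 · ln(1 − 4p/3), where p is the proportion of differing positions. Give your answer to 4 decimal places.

Mismatches occur at site 9 (G→A), site 13 (T→A), site 19 (C→T).
p = 3/19 = 0.157895.
d = −0.75 · ln(1 − (4/3)·0.157895) = −0.75 · ln(0.789473) = −0.75 · (-0.236390) = 0.1773.

0.1773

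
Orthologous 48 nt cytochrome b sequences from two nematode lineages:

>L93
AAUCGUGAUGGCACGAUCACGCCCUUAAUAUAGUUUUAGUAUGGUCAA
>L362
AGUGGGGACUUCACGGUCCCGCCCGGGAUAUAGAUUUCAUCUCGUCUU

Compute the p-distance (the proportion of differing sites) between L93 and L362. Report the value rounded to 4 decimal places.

The sequences differ at positions 2 (A/G), 4 (C/G), 6 (U/G), 9 (U/C), 10 (G/U), 11 (G/U), 16 (A/G), 19 (A/C), 25 (U/G), 26 (U/G), 27 (A/G), 34 (U/A), 38 (A/C), 39 (G/A), 41 (A/C), 43 (G/C), 47 (A/U), 48 (A/U).
There are 18 differences over 48 sites, so p = 18/48 = 0.3750.

0.3750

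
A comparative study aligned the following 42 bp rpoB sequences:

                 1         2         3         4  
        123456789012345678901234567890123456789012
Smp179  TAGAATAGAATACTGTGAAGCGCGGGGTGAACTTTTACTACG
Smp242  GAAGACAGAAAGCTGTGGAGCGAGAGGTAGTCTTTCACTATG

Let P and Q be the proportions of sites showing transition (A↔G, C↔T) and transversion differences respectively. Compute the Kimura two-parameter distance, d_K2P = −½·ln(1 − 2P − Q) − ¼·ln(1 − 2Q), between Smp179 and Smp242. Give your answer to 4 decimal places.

0.4765

The sequences differ at positions 1 (T/G, transversion), 3 (G/A, transition), 4 (A/G, transition), 6 (T/C, transition), 11 (T/A, transversion), 12 (A/G, transition), 18 (A/G, transition), 23 (C/A, transversion), 25 (G/A, transition), 29 (G/A, transition), 30 (A/G, transition), 31 (A/T, transversion), 36 (T/C, transition), 41 (C/T, transition).
Of the 14 differences, 10 transitions and 4 transversions over 42 sites: P = 10/42 = 0.238095, Q = 4/42 = 0.095238.
d = −0.5·ln(0.428572) − 0.25·ln(0.809524) = −0.5·(-0.847297) − 0.25·(-0.211309) = 0.4765.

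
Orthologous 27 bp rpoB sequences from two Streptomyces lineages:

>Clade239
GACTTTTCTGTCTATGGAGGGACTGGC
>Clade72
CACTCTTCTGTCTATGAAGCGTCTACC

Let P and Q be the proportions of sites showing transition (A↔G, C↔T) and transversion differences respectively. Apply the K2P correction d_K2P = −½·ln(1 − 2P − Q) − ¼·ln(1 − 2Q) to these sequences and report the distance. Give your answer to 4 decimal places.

Differing sites — 1:G/C (Tv); 5:T/C (Ti); 17:G/A (Ti); 20:G/C (Tv); 22:A/T (Tv); 25:G/A (Ti); 26:G/C (Tv).
Of the 7 differences, 3 transitions and 4 transversions over 27 sites: P = 3/27 = 0.111111, Q = 4/27 = 0.148148.
d = −0.5·ln(0.629630) − 0.25·ln(0.703704) = −0.5·(-0.462623) − 0.25·(-0.351397) = 0.3192.

0.3192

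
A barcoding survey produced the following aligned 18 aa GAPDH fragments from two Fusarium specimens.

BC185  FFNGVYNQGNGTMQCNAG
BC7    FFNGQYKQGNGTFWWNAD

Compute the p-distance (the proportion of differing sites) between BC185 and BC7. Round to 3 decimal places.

Differing sites — 5:V/Q; 7:N/K; 13:M/F; 14:Q/W; 15:C/W; 18:G/D.
There are 6 differences over 18 sites, so p = 6/18 = 0.333.

0.333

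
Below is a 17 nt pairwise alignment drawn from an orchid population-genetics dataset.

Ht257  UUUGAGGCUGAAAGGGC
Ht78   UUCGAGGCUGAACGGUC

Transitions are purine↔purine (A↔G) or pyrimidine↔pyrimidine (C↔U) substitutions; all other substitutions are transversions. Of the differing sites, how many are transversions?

2

Mismatches occur at site 3 (U/C, transition), site 13 (A/C, transversion), site 16 (G/U, transversion).
Of the 3 differences, 1 transition and 2 transversions, so the answer is 2.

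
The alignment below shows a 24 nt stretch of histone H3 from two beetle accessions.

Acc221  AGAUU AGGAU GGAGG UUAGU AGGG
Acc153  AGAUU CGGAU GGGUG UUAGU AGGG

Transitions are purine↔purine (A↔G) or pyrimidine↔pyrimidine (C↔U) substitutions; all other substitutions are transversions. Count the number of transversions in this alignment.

Differing sites — 6:A/C (Tv); 13:A/G (Ti); 14:G/U (Tv).
Of the 3 differences, 1 transition and 2 transversions, so the answer is 2.

2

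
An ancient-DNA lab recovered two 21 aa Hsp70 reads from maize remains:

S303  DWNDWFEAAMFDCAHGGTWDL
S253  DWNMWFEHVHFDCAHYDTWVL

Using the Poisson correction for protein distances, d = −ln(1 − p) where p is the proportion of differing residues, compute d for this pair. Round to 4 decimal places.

The sequences differ at positions 4 (D/M), 8 (A/H), 9 (A/V), 10 (M/H), 16 (G/Y), 17 (G/D), 20 (D/V).
p = 7/21 = 0.333333.
d = −ln(1 − 0.333333) = −ln(0.666667) = 0.4055.

0.4055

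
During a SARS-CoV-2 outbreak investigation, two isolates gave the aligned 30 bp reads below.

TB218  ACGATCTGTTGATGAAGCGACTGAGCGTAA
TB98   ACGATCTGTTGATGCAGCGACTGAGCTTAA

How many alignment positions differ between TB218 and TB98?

2

Differing sites — 15:A/C; 27:G/T.
That gives 2 mismatches out of 30 aligned sites, so the Hamming distance is 2.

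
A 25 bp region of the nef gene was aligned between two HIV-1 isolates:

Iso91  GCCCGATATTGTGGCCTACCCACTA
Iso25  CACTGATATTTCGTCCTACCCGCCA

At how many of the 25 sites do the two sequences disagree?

8

Differing sites — 1:G/C; 2:C/A; 4:C/T; 11:G/T; 12:T/C; 14:G/T; 22:A/G; 24:T/C.
That gives 8 mismatches out of 25 aligned sites, so the Hamming distance is 8.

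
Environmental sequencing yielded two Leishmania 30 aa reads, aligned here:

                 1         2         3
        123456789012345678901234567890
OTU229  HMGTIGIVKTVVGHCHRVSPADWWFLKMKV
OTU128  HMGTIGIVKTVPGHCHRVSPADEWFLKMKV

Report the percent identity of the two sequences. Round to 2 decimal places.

93.33%

The sequences differ at positions 12 (V/P), 23 (W/E).
28 of the 30 sites match, so the percent identity is 28/30 × 100 = 93.33%.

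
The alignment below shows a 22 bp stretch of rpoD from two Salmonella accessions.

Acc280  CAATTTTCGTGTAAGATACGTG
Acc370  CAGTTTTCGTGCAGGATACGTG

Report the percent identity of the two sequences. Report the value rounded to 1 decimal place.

Differing sites — 3:A/G; 12:T/C; 14:A/G.
19 of the 22 sites match, so the percent identity is 19/22 × 100 = 86.4%.

86.4%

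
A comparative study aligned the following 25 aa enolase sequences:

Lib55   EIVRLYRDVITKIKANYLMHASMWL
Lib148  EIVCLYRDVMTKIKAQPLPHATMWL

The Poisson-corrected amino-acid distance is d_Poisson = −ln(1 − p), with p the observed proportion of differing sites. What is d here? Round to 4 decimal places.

Differing sites — 4:R/C; 10:I/M; 16:N/Q; 17:Y/P; 19:M/P; 22:S/T.
p = 6/25 = 0.240000.
d = −ln(1 − 0.240000) = −ln(0.760000) = 0.2744.

0.2744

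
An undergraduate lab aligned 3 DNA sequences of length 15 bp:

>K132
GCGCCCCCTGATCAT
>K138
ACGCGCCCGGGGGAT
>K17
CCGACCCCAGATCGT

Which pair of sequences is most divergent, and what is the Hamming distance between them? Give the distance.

8

Pairwise Hamming distances:
  K132 vs K138: 6
  K132 vs K17: 4
  K138 vs K17: 8
The largest is 8, between K138 and K17.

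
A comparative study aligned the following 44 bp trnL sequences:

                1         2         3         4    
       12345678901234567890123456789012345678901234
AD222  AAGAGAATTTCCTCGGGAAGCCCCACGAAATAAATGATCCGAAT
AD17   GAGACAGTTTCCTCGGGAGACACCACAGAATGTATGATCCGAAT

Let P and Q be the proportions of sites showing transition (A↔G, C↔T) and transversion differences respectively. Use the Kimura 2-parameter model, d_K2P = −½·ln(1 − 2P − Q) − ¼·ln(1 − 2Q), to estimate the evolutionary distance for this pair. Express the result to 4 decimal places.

0.2808

The sequences differ at positions 1 (A/G, transition), 5 (G/C, transversion), 7 (A/G, transition), 19 (A/G, transition), 20 (G/A, transition), 22 (C/A, transversion), 27 (G/A, transition), 28 (A/G, transition), 32 (A/G, transition), 33 (A/T, transversion).
Of the 10 differences, 7 transitions and 3 transversions over 44 sites: P = 7/44 = 0.159091, Q = 3/44 = 0.068182.
d = −0.5·ln(0.613636) − 0.25·ln(0.863636) = −0.5·(-0.488353) − 0.25·(-0.146604) = 0.2808.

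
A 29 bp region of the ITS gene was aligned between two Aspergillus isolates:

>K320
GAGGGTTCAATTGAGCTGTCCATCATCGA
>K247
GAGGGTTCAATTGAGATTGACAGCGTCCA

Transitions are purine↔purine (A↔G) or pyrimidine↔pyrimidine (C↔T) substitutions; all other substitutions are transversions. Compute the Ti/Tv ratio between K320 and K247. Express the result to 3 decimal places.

The sequences differ at positions 16 (C/A, transversion), 18 (G/T, transversion), 19 (T/G, transversion), 20 (C/A, transversion), 23 (T/G, transversion), 25 (A/G, transition), 28 (G/C, transversion).
Of the 7 differences, 1 transition and 6 transversions, so Ti/Tv = 1/6 = 0.167.

0.167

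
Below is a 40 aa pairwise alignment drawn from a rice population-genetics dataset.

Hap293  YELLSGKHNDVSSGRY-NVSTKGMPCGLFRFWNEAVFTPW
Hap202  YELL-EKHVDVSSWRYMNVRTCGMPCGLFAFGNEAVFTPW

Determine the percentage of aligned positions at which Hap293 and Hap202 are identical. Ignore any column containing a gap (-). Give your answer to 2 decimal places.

81.58%

Excluding the 2 gap columns leaves 38 comparable sites.
Mismatches occur at site 6 (G→E), site 9 (N→V), site 14 (G→W), site 20 (S→R), site 22 (K→C), site 30 (R→A), site 32 (W→G).
31 of the 38 comparable sites match, so the percent identity is 31/38 × 100 = 81.58%.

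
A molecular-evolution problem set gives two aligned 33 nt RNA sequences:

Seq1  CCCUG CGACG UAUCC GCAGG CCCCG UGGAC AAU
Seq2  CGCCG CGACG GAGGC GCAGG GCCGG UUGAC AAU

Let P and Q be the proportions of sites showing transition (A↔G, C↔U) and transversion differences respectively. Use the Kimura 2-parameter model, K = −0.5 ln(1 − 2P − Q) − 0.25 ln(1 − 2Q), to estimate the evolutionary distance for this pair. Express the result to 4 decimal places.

Differing sites — 2:C/G (Tv); 4:U/C (Ti); 11:U/G (Tv); 13:U/G (Tv); 14:C/G (Tv); 21:C/G (Tv); 24:C/G (Tv); 27:G/U (Tv).
Of the 8 differences, 1 transition and 7 transversions over 33 sites: P = 1/33 = 0.030303, Q = 7/33 = 0.212121.
d = −0.5·ln(0.727273) − 0.25·ln(0.575758) = −0.5·(-0.318453) − 0.25·(-0.552068) = 0.2972.

0.2972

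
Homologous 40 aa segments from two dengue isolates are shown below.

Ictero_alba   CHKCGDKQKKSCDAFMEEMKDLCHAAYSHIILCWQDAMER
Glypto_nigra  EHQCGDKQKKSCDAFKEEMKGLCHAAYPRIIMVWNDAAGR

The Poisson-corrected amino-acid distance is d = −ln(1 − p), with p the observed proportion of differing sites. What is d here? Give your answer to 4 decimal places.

0.3216

Differing sites — 1:C/E; 3:K/Q; 16:M/K; 21:D/G; 28:S/P; 29:H/R; 32:L/M; 33:C/V; 35:Q/N; 38:M/A; 39:E/G.
p = 11/40 = 0.275000.
d = −ln(1 − 0.275000) = −ln(0.725000) = 0.3216.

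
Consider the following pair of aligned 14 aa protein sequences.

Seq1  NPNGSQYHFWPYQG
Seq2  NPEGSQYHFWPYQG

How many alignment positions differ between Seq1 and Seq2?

The sequences differ at position 3 (N/E).
That gives 1 mismatch out of 14 aligned sites, so the Hamming distance is 1.

1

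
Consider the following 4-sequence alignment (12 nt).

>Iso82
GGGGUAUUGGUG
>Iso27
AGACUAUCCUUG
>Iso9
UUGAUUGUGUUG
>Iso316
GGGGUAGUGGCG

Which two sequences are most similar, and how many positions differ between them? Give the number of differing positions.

2

Pairwise Hamming distances:
  Iso82 vs Iso27: 6
  Iso82 vs Iso9: 6
  Iso82 vs Iso316: 2
  Iso27 vs Iso9: 8
  Iso27 vs Iso316: 8
  Iso9 vs Iso316: 6
The smallest is 2, between Iso82 and Iso316.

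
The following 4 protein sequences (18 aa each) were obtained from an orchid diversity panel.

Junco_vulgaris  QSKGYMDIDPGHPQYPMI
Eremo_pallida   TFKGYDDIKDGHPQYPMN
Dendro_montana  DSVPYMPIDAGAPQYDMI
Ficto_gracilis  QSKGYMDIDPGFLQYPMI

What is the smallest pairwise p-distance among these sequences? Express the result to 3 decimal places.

0.111

Pairwise Hamming distances:
  Junco_vulgaris vs Eremo_pallida: 6
  Junco_vulgaris vs Dendro_montana: 7
  Junco_vulgaris vs Ficto_gracilis: 2
  Eremo_pallida vs Dendro_montana: 11
  Eremo_pallida vs Ficto_gracilis: 8
  Dendro_montana vs Ficto_gracilis: 8
The smallest is 2 mismatches, between Junco_vulgaris and Ficto_gracilis; p = 2/18 = 0.111.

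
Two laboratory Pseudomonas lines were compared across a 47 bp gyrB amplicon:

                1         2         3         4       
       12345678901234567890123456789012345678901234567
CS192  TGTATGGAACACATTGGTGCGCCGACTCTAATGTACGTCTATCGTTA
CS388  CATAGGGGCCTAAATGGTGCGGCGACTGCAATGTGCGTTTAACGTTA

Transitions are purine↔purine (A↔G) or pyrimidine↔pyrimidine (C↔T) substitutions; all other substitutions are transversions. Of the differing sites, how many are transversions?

8

The sequences differ at positions 1 (T/C, transition), 2 (G/A, transition), 5 (T/G, transversion), 8 (A/G, transition), 9 (A/C, transversion), 11 (A/T, transversion), 12 (C/A, transversion), 14 (T/A, transversion), 22 (C/G, transversion), 28 (C/G, transversion), 29 (T/C, transition), 35 (A/G, transition), 39 (C/T, transition), 42 (T/A, transversion).
Of the 14 differences, 6 transitions and 8 transversions, so the answer is 8.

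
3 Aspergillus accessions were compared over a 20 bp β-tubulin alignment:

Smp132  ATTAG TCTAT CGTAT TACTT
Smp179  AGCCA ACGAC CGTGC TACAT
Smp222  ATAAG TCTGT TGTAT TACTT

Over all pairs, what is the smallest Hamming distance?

3

Pairwise Hamming distances:
  Smp132 vs Smp179: 10
  Smp132 vs Smp222: 3
  Smp179 vs Smp222: 12
The smallest is 3, between Smp132 and Smp222.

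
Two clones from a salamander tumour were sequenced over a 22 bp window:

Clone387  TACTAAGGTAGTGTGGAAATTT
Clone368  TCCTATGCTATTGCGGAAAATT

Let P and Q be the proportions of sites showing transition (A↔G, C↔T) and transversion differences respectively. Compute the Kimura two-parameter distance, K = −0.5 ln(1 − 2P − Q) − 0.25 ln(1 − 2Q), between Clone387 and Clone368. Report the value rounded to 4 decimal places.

The sequences differ at positions 2 (A/C, transversion), 6 (A/T, transversion), 8 (G/C, transversion), 11 (G/T, transversion), 14 (T/C, transition), 20 (T/A, transversion).
Of the 6 differences, 1 transition and 5 transversions over 22 sites: P = 1/22 = 0.045455, Q = 5/22 = 0.227273.
d = −0.5·ln(0.681817) − 0.25·ln(0.545454) = −0.5·(-0.382994) − 0.25·(-0.606137) = 0.3430.

0.3430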